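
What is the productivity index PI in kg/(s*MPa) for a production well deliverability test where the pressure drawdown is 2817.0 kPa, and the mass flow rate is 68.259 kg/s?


PI = mdot * 1000 / dP
PI = 68.259 * 1000 / 2817.0
PI = 24.231 kg/(s*MPa)


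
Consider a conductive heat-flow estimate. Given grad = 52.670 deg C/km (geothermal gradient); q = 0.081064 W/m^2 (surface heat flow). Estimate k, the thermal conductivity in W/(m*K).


k = q * 1000 / grad
k = 0.081064 * 1000 / 52.670
k = 1.5391 W/(m*K)


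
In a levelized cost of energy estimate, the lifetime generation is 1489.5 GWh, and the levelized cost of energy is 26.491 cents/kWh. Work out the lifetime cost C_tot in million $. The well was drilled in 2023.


C_tot = LCOE / 100 * E_tot
C_tot = 26.491 / 100 * 1489.5
C_tot = 394.58 million $


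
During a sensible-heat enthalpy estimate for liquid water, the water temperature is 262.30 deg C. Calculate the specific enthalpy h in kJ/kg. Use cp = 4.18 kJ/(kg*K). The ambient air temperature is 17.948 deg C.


h = cp * T
h = 4.18 * 262.30
h = 1096.4 kJ/kg


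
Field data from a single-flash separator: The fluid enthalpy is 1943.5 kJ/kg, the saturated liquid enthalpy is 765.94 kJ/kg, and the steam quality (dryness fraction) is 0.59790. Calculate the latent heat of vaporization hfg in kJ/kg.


hfg = (h - hf) / x
hfg = (1943.5 - 765.94) / 0.59790
hfg = 1969.5 kJ/kg


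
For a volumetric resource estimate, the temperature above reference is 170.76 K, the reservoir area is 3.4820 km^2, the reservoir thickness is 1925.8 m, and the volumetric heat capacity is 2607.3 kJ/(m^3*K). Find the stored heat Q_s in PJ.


Step 1: Vr = A*1e6*hr = 3.482*1e6*1925.8 = 6.705636e+09 m^3
Step 2: Q_s = Vr*rhoc*dT/1e12 = 6.705636e+09*2607.3*170.76/1e12 = 2985.5 PJ
Q_s = 2985.5 PJ


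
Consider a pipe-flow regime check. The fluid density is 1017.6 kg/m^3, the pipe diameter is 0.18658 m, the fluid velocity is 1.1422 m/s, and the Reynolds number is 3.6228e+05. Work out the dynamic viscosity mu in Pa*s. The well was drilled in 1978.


mu = rho * vel * D / Re
mu = 1017.6 * 1.1422 * 0.18658 / 3.6228e+05
mu = 0.00059860 Pa*s


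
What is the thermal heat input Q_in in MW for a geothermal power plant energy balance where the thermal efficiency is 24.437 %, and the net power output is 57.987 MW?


Q_in = W_net / (eta / 100)
Q_in = 57.987 / (24.437 / 100)
Q_in = 237.29 MW


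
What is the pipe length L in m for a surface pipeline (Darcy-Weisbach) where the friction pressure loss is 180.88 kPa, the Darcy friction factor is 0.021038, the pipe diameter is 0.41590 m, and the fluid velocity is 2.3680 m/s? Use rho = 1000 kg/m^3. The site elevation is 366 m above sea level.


L = dP*1000*D / (f*rho*vel^2/2)
L = 180.88*1000*0.41590 / (0.021038*1000*2.3680^2/2)
L = 1275.4 m


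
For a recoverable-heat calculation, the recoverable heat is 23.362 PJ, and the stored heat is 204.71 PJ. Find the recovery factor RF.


RF = Q_rec / Q_s
RF = 23.362 / 204.71
RF = 0.11412


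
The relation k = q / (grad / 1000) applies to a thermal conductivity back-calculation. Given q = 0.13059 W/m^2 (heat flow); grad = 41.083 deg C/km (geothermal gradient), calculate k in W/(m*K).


k = q / (grad / 1000)
k = 0.13059 / (41.083 / 1000)
k = 3.1787 W/(m*K)


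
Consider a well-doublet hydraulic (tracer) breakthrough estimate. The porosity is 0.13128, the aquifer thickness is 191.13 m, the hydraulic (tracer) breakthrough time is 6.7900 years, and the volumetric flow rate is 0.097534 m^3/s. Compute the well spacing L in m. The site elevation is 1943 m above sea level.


L = sqrt(t_bt*365.25*86400*3*Qv / (pi*hr*phi))
L = sqrt(6.7900*365.25*86400*3*0.097534 / (pi*191.13*0.13128))
L = 891.84 m


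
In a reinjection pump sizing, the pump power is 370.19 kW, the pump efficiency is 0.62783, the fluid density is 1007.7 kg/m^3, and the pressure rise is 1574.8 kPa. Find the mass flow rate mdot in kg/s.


mdot = P_pump * rho * eta / dP
mdot = 370.19 * 1007.7 * 0.62783 / 1574.8
mdot = 148.72 kg/s


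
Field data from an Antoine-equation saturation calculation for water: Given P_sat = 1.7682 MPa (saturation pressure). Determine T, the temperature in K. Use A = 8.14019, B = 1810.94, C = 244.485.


T = B / (A - log10(P_sat * 760 / 0.101325)) - C
T = 1810.94 / (8.14019 - log10(1.7682 * 760 / 0.101325)) - 244.485
T = 206.2710 deg C
Convert to K: 206.2710 + 273.15 = 479.42 K
T = 479.42 K


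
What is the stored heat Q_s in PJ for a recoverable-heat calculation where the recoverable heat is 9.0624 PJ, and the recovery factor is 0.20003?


Q_s = Q_rec / RF
Q_s = 9.0624 / 0.20003
Q_s = 45.305 PJ


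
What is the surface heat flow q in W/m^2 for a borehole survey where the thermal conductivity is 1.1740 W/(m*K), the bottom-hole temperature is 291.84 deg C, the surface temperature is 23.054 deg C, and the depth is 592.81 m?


Step 1: grad = (T_d - T_surf)/d * 1000 = (291.84 - 23.054)/592.81 * 1000 = 453.4100 deg C/km
Step 2: q = k * grad / 1000 = 1.174 * 453.4100 / 1000 = 0.53230 W/m^2
q = 0.53230 W/m^2


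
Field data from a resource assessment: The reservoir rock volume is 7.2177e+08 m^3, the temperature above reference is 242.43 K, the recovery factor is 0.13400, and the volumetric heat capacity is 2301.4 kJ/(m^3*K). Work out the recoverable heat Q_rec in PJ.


Step 1: Q_s = Vr*rhoc*dT/1e12 = 7.2177e+08*2301.4*242.43/1e12 = 402.6960 PJ
Step 2: Q_rec = Q_s * RF = 402.6960 * 0.134 = 53.961 PJ
Q_rec = 53.961 PJ


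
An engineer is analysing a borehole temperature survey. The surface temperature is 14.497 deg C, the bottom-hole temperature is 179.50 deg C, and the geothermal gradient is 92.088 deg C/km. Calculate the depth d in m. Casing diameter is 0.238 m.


d = (T_d - T_surf) / grad * 1000
d = (179.50 - 14.497) / 92.088 * 1000
d = 1791.8 m


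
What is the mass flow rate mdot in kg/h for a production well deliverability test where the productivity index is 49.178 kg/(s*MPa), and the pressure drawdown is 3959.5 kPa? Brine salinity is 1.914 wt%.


mdot = PI * dP / 1000
mdot = 49.178 * 3959.5 / 1000
mdot = 194.7203 kg/s
Convert: 194.7203 kg/s * 3600.0 = 7.0099e+05 kg/h
mdot = 7.0099e+05 kg/h


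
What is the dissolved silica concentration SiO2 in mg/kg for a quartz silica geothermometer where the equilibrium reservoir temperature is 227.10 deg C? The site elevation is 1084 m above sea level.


SiO2 = 10^(5.19 - 1309/(T_eq + 273.15))
SiO2 = 10^(5.19 - 1309/(227.10 + 273.15))
SiO2 = 374.38 mg/kg


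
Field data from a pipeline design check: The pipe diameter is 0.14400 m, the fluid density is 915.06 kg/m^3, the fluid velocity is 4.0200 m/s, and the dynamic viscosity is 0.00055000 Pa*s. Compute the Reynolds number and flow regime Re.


Step 1: Re = rho*vel*D/mu = 915.06*4.02*0.144/0.00055 = 9.6311e+05
Step 2: Re = 9.6311e+05 > 4000, so flow is turbulent.
Re = 9.6311e+05 (turbulent)


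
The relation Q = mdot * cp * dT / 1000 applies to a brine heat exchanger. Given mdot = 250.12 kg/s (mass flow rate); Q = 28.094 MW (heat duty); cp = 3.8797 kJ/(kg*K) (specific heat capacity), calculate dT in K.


dT = Q * 1000 / (mdot * cp)
dT = 28.094 * 1000 / (250.12 * 3.8797)
dT = 28.951 K


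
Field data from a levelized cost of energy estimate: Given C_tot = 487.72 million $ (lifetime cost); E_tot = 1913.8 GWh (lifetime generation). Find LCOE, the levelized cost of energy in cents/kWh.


LCOE = C_tot / E_tot * 100
LCOE = 487.72 / 1913.8 * 100
LCOE = 25.484 cents/kWh


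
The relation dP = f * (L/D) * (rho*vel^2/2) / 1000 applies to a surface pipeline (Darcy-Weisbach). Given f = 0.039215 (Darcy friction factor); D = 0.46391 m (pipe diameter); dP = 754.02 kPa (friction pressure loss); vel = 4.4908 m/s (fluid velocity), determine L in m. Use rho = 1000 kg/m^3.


L = dP*1000*D / (f*rho*vel^2/2)
L = 754.02*1000*0.46391 / (0.039215*1000*4.4908^2/2)
L = 884.60 m


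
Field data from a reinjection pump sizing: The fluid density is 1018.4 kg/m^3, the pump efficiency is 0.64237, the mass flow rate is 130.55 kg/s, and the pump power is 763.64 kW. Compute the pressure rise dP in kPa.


dP = P_pump * rho * eta / mdot
dP = 763.64 * 1018.4 * 0.64237 / 130.55
dP = 3826.6 kPa


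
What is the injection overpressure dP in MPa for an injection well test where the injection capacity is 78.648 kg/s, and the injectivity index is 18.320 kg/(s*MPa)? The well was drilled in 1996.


dP = mdot * 1000 / II
dP = 78.648 * 1000 / 18.320
dP = 4293.013 kPa
Convert: 4293.013 kPa * 0.001 = 4.2930 MPa
dP = 4.2930 MPa


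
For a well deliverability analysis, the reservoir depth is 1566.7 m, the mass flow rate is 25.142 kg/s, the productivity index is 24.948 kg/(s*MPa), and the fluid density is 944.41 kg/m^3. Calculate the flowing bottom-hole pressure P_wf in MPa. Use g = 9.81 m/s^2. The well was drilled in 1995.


Step 1: P_i = rho*g*h/1e6 = 944.41*9.81*1566.7/1e6 = 14.51495 MPa
Step 2: P_wf = P_i - mdot/PI = 14.51495 - 25.142/24.948 = 13.507 MPa
P_wf = 13.507 MPa


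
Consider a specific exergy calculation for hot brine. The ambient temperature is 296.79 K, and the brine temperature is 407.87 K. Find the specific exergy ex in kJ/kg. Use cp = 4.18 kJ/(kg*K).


ex = cp * ((T_b - T_0) - T_0 * ln(T_b/T_0))
ex = 4.18 * ((407.87 - 296.79) - 296.79 * ln(407.87/296.79))
ex = 69.904 kJ/kg


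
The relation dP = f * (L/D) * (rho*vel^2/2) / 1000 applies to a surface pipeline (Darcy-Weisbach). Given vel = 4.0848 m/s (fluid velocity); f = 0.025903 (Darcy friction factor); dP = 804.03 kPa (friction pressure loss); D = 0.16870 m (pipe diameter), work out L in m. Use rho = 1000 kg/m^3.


L = dP*1000*D / (f*rho*vel^2/2)
L = 804.03*1000*0.16870 / (0.025903*1000*4.0848^2/2)
L = 627.66 m


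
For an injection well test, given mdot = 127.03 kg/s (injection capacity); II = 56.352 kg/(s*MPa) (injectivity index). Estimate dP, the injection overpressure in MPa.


dP = mdot * 1000 / II
dP = 127.03 * 1000 / 56.352
dP = 2254.223 kPa
Convert: 2254.223 kPa * 0.001 = 2.2542 MPa
dP = 2.2542 MPa


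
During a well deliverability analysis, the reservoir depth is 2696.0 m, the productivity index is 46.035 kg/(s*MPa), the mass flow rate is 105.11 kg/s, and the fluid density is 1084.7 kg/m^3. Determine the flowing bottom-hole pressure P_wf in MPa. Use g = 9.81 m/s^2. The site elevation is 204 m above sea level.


Step 1: P_i = rho*g*h/1e6 = 1084.7*9.81*2696.0/1e6 = 28.68789 MPa
Step 2: P_wf = P_i - mdot/PI = 28.68789 - 105.11/46.035 = 26.405 MPa
P_wf = 26.405 MPa


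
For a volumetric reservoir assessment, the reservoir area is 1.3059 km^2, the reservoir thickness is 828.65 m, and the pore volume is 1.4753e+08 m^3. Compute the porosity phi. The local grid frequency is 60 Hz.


phi = Vp / (A * 1e6 * hr)
phi = 1.4753e+08 / (1.3059 * 1e6 * 828.65)
phi = 0.13633


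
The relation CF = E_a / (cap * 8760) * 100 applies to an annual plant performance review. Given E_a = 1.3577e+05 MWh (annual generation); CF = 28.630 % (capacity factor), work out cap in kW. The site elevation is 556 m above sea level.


cap = E_a / (CF/100 * 8760)
cap = 1.3577e+05 / (28.630/100 * 8760)
cap = 54.13503 MW
Convert: 54.13503 MW * 1000.0 = 54135 kW
cap = 54135 kW


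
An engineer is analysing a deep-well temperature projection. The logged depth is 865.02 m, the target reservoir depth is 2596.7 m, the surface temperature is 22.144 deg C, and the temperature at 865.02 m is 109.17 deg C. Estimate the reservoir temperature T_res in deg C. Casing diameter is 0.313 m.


Step 1: grad = (T_d1 - T_surf)/d1 * 1000 = (109.17 - 22.144)/865.02 * 1000 = 100.6058 deg C/km
Step 2: T_res = T_surf + grad*d2/1000 = 22.144 + 100.6058*2596.7/1000 = 283.39 deg C
T_res = 283.39 deg C


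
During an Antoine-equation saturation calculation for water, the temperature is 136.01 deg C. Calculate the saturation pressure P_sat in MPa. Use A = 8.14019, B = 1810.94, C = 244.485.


P_sat = 10^(A - B/(C + T)) / 760 * 0.101325
P_sat = 10^(8.14019 - 1810.94/(244.485 + 136.01)) / 760 * 0.101325
P_sat = 0.32038 MPa


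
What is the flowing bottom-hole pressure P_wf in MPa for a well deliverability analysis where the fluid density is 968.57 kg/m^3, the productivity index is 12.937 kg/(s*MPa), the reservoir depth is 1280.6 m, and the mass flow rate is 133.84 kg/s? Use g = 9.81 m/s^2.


Step 1: P_i = rho*g*h/1e6 = 968.57*9.81*1280.6/1e6 = 12.16784 MPa
Step 2: P_wf = P_i - mdot/PI = 12.16784 - 133.84/12.937 = 1.8223 MPa
P_wf = 1.8223 MPa


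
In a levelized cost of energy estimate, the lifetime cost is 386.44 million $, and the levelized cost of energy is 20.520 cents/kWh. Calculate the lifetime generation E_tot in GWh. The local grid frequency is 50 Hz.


E_tot = C_tot / LCOE * 100
E_tot = 386.44 / 20.520 * 100
E_tot = 1883.2 GWh


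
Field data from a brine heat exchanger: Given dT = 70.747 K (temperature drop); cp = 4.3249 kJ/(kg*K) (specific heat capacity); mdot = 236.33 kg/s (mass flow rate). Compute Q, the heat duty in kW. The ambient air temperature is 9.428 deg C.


Q = mdot * cp * dT / 1000
Q = 236.33 * 4.3249 * 70.747 / 1000
Q = 72.31076 MW
Convert: 72.31076 MW * 1000.0 = 72311 kW
Q = 72311 kW


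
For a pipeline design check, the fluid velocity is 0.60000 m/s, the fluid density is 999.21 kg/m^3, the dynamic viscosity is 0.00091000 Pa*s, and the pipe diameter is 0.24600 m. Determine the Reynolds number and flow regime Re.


Step 1: Re = rho*vel*D/mu = 999.21*0.6*0.246/0.00091 = 1.6207e+05
Step 2: Re = 1.6207e+05 > 4000, so flow is turbulent.
Re = 1.6207e+05 (turbulent)


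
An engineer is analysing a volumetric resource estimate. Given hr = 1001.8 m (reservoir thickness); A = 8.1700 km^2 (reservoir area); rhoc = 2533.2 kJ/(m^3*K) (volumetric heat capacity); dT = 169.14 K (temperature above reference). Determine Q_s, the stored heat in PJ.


Step 1: Vr = A*1e6*hr = 8.17*1e6*1001.8 = 8.184706e+09 m^3
Step 2: Q_s = Vr*rhoc*dT/1e12 = 8.184706e+09*2533.2*169.14/1e12 = 3506.9 PJ
Q_s = 3506.9 PJ


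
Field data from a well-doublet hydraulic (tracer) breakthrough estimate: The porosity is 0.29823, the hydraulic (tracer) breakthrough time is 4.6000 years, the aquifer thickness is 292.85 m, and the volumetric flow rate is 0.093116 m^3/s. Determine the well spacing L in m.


L = sqrt(t_bt*365.25*86400*3*Qv / (pi*hr*phi))
L = sqrt(4.6000*365.25*86400*3*0.093116 / (pi*292.85*0.29823))
L = 384.44 m


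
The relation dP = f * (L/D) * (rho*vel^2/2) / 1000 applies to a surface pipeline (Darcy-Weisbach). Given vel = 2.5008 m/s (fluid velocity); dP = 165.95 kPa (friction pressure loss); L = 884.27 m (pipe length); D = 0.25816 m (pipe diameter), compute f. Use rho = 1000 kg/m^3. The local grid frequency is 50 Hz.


f = dP*1000 / ((L/D)*(rho*vel^2/2))
f = 165.95*1000 / ((884.27/0.25816)*(1000*2.5008^2/2))
f = 0.015494


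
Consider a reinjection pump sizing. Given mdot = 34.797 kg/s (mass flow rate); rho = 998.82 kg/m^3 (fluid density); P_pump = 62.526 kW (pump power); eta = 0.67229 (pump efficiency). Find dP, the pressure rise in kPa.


dP = P_pump * rho * eta / mdot
dP = 62.526 * 998.82 * 0.67229 / 34.797
dP = 1206.6 kPa


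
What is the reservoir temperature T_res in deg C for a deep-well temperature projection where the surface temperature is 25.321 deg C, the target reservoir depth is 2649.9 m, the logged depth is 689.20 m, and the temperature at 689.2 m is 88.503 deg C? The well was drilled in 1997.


Step 1: grad = (T_d1 - T_surf)/d1 * 1000 = (88.503 - 25.321)/689.2 * 1000 = 91.67441 deg C/km
Step 2: T_res = T_surf + grad*d2/1000 = 25.321 + 91.67441*2649.9/1000 = 268.25 deg C
T_res = 268.25 deg C


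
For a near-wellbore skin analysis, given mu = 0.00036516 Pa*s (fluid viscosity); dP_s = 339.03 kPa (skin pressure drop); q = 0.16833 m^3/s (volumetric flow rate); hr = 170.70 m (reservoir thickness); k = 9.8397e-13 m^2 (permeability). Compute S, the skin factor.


S = dP_s * 1000 * 2*pi*k*hr / (q*mu)
S = 339.03 * 1000 * 2*pi*9.8397e-13*170.70 / (0.16833*0.00036516)
S = 5.8209


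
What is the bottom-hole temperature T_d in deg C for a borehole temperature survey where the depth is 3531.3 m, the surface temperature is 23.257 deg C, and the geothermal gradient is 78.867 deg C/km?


T_d = T_surf + grad * d / 1000
T_d = 23.257 + 78.867 * 3531.3 / 1000
T_d = 301.76 deg C


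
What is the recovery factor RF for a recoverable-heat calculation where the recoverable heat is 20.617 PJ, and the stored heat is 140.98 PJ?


RF = Q_rec / Q_s
RF = 20.617 / 140.98
RF = 0.14624


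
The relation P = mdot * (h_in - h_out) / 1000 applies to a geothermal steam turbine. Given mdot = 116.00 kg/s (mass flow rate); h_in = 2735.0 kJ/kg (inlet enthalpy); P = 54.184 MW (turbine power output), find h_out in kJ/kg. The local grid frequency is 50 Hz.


h_out = h_in - P * 1000 / mdot
h_out = 2735.0 - 54.184 * 1000 / 116.00
h_out = 2267.9 kJ/kg


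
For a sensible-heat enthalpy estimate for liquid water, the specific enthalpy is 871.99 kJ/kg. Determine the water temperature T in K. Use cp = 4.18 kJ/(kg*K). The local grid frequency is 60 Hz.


T = h / cp
T = 871.99 / 4.18
T = 208.6100 deg C
Convert to K: 208.6100 + 273.15 = 481.76 K
T = 481.76 K


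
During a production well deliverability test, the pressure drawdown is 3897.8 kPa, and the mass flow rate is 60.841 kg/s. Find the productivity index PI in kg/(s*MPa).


PI = mdot * 1000 / dP
PI = 60.841 * 1000 / 3897.8
PI = 15.609 kg/(s*MPa)


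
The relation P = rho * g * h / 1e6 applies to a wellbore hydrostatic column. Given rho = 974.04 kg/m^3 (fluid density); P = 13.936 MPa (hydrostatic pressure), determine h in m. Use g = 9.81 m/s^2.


h = P * 1e6 / (g * rho)
h = 13.936 * 1e6 / (9.81 * 974.04)
h = 1458.5 m


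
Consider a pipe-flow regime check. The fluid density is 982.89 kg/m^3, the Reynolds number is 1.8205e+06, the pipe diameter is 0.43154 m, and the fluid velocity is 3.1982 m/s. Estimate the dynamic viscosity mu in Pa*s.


mu = rho * vel * D / Re
mu = 982.89 * 3.1982 * 0.43154 / 1.8205e+06
mu = 0.00074515 Pa*s


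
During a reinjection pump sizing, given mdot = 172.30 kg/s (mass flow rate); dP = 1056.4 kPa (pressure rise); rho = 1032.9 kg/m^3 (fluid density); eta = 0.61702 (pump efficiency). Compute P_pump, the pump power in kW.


P_pump = mdot * dP / (rho * eta)
P_pump = 172.30 * 1056.4 / (1032.9 * 0.61702)
P_pump = 285.60 kW


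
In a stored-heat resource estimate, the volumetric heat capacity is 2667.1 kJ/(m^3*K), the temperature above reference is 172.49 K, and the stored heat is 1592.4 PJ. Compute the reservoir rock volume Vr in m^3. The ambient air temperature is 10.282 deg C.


Vr = Q_s * 1e12 / (rhoc * dT)
Vr = 1592.4 * 1e12 / (2667.1 * 172.49)
Vr = 3.4614e+09 m^3


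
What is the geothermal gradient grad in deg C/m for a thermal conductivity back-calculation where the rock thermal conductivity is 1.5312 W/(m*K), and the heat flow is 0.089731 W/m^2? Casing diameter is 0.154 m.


grad = q / k * 1000
grad = 0.089731 / 1.5312 * 1000
grad = 58.60175 deg C/km
Convert: 58.60175 deg C/km * 0.001 = 0.058602 deg C/m
grad = 0.058602 deg C/m


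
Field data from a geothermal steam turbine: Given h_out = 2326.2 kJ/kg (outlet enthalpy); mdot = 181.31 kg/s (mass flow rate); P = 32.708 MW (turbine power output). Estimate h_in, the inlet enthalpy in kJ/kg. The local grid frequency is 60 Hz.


h_in = h_out + P * 1000 / mdot
h_in = 2326.2 + 32.708 * 1000 / 181.31
h_in = 2506.6 kJ/kg


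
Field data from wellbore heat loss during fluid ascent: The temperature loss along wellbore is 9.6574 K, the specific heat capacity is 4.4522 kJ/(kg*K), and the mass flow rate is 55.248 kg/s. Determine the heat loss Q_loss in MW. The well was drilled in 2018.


Q_loss = mdot * cp * dT
Q_loss = 55.248 * 4.4522 * 9.6574
Q_loss = 2375.480 kW
Convert: 2375.480 kW * 0.001 = 2.3755 MW
Q_loss = 2.3755 MW


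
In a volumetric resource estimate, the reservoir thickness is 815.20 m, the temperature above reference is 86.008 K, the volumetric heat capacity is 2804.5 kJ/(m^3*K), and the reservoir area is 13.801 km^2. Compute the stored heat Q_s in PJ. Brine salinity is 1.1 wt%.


Step 1: Vr = A*1e6*hr = 13.801*1e6*815.2 = 1.125058e+10 m^3
Step 2: Q_s = Vr*rhoc*dT/1e12 = 1.125058e+10*2804.5*86.008/1e12 = 2713.7 PJ
Q_s = 2713.7 PJ


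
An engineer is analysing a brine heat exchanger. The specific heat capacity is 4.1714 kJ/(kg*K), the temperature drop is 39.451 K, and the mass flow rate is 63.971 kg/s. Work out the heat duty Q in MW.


Q = mdot * cp * dT / 1000
Q = 63.971 * 4.1714 * 39.451 / 1000
Q = 10.527 MW


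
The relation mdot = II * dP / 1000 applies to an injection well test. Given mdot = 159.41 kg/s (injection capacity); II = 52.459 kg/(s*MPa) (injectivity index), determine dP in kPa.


dP = mdot * 1000 / II
dP = 159.41 * 1000 / 52.459
dP = 3038.8 kPa


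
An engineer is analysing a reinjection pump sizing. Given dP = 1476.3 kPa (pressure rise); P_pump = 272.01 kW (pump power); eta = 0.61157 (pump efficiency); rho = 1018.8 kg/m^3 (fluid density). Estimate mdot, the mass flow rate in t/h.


mdot = P_pump * rho * eta / dP
mdot = 272.01 * 1018.8 * 0.61157 / 1476.3
mdot = 114.8009 kg/s
Convert: 114.8009 kg/s * 3.6 = 413.28 t/h
mdot = 413.28 t/h


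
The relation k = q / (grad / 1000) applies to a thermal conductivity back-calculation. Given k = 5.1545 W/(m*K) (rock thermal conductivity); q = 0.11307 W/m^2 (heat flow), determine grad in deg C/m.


grad = q / k * 1000
grad = 0.11307 / 5.1545 * 1000
grad = 21.93617 deg C/km
Convert: 21.93617 deg C/km * 0.001 = 0.021936 deg C/m
grad = 0.021936 deg C/m


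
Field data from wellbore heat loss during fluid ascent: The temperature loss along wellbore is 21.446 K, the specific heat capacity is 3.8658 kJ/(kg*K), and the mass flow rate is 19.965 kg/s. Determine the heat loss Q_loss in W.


Q_loss = mdot * cp * dT
Q_loss = 19.965 * 3.8658 * 21.446
Q_loss = 1655.217 kW
Convert: 1655.217 kW * 1000.0 = 1.6552e+06 W
Q_loss = 1.6552e+06 W


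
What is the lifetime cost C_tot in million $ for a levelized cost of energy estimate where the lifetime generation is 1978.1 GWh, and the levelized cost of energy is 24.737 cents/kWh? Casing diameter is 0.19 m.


C_tot = LCOE / 100 * E_tot
C_tot = 24.737 / 100 * 1978.1
C_tot = 489.32 million $


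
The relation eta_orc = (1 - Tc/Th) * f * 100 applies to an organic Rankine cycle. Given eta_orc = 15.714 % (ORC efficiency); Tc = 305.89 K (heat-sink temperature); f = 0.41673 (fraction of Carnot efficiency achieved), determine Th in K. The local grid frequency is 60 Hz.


Th = Tc / (1 - (eta_orc/100)/f)
Th = 305.89 / (1 - (15.714/100)/0.41673)
Th = 491.06 K


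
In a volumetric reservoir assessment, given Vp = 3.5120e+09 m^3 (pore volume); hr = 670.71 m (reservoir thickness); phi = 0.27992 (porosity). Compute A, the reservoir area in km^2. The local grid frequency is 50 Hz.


A = Vp / (1e6 * hr * phi)
A = 3.5120e+09 / (1e6 * 670.71 * 0.27992)
A = 18.706 km^2


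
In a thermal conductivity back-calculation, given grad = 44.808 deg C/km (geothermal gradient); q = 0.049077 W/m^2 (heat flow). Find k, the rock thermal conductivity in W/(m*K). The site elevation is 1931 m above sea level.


k = q / (grad / 1000)
k = 0.049077 / (44.808 / 1000)
k = 1.0953 W/(m*K)


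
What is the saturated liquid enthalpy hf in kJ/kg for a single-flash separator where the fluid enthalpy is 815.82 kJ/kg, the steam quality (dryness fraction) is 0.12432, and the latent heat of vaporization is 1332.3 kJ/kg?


hf = h - x * hfg
hf = 815.82 - 0.12432 * 1332.3
hf = 650.19 kJ/kg


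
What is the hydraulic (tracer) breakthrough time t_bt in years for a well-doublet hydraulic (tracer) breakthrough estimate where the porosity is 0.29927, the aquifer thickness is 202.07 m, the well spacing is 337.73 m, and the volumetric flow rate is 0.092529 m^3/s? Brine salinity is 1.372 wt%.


t_bt = pi * hr * phi * L^2 / (3 * Qv) / (365.25*86400)
t_bt = pi * 202.07 * 0.29927 * 337.73^2 / (3 * 0.092529) / (365.25*86400)
t_bt = 2.4737 years


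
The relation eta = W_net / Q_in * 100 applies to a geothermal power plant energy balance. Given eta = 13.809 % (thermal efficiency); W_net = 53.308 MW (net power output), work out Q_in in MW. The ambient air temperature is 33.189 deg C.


Q_in = W_net / (eta / 100)
Q_in = 53.308 / (13.809 / 100)
Q_in = 386.04 MW


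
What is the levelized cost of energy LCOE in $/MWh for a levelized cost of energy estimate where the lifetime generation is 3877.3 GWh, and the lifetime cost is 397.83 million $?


LCOE = C_tot / E_tot * 100
LCOE = 397.83 / 3877.3 * 100
LCOE = 10.26049 cents/kWh
Convert: 10.26049 cents/kWh * 10.0 = 102.60 $/MWh
LCOE = 102.60 $/MWh


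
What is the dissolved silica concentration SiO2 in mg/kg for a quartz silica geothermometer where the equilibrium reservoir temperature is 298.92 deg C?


SiO2 = 10^(5.19 - 1309/(T_eq + 273.15))
SiO2 = 10^(5.19 - 1309/(298.92 + 273.15))
SiO2 = 797.66 mg/kg


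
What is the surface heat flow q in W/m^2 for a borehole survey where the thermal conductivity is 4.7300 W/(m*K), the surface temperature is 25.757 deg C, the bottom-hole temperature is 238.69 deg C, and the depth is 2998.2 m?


Step 1: grad = (T_d - T_surf)/d * 1000 = (238.69 - 25.757)/2998.2 * 1000 = 71.02028 deg C/km
Step 2: q = k * grad / 1000 = 4.73 * 71.02028 / 1000 = 0.33593 W/m^2
q = 0.33593 W/m^2


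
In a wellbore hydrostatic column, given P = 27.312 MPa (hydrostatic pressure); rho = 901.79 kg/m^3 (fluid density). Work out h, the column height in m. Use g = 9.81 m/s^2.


h = P * 1e6 / (g * rho)
h = 27.312 * 1e6 / (9.81 * 901.79)
h = 3087.3 m


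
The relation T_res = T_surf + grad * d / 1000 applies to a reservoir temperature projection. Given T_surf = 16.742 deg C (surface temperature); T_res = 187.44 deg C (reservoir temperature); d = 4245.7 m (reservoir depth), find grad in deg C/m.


grad = (T_res - T_surf) / d * 1000
grad = (187.44 - 16.742) / 4245.7 * 1000
grad = 40.20491 deg C/km
Convert: 40.20491 deg C/km * 0.001 = 0.040205 deg C/m
grad = 0.040205 deg C/m


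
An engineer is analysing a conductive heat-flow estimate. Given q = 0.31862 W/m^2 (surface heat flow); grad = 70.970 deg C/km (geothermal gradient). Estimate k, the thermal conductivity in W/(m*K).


k = q * 1000 / grad
k = 0.31862 * 1000 / 70.970
k = 4.4895 W/(m*K)


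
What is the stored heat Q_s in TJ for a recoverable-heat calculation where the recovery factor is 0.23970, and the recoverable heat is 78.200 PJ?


Q_s = Q_rec / RF
Q_s = 78.200 / 0.23970
Q_s = 326.2411 PJ
Convert: 326.2411 PJ * 1000.0 = 3.2624e+05 TJ
Q_s = 3.2624e+05 TJ


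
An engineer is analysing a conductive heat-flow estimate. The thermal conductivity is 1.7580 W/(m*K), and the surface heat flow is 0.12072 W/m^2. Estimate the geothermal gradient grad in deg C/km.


grad = q * 1000 / k
grad = 0.12072 * 1000 / 1.7580
grad = 68.669 deg C/km


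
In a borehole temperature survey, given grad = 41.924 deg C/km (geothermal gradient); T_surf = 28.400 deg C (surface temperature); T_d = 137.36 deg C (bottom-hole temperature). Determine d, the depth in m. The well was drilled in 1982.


d = (T_d - T_surf) / grad * 1000
d = (137.36 - 28.400) / 41.924 * 1000
d = 2599.0 m


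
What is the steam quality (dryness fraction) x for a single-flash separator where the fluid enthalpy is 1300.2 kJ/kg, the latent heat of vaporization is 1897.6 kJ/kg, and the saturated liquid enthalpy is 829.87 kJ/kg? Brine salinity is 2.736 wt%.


x = (h - hf) / hfg
x = (1300.2 - 829.87) / 1897.6
x = 0.24786


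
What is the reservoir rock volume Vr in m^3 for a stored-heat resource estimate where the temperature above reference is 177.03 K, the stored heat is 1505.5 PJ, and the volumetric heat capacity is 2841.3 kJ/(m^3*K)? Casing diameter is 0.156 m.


Vr = Q_s * 1e12 / (rhoc * dT)
Vr = 1505.5 * 1e12 / (2841.3 * 177.03)
Vr = 2.9931e+09 m^3


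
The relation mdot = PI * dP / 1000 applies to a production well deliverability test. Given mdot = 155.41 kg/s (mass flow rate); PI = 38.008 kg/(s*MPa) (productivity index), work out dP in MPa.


dP = mdot * 1000 / PI
dP = 155.41 * 1000 / 38.008
dP = 4088.876 kPa
Convert: 4088.876 kPa * 0.001 = 4.0889 MPa
dP = 4.0889 MPa


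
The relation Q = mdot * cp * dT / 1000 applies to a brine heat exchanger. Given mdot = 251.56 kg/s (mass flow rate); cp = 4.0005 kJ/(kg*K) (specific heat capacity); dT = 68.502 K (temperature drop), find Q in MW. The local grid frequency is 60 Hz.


Q = mdot * cp * dT / 1000
Q = 251.56 * 4.0005 * 68.502 / 1000
Q = 68.938 MW


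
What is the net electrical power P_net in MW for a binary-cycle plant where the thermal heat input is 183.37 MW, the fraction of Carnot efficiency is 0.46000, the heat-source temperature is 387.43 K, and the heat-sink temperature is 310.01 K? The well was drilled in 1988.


Step 1: eta = (1 - Tc/Th)*f = (1 - 310.01/387.43)*0.46 = 0.09192164
Step 2: P_net = eta * Q_in = 0.09192164 * 183.37 = 16.856 MW
P_net = 16.856 MW


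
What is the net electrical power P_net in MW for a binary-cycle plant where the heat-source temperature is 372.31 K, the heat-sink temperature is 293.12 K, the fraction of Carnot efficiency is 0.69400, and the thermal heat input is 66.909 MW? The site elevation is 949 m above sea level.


Step 1: eta = (1 - Tc/Th)*f = (1 - 293.12/372.31)*0.694 = 0.1476132
Step 2: P_net = eta * Q_in = 0.1476132 * 66.909 = 9.8767 MW
P_net = 9.8767 MW


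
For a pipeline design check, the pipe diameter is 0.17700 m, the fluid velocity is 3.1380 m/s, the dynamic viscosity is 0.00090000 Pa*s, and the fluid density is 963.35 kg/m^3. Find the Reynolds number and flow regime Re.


Step 1: Re = rho*vel*D/mu = 963.35*3.138*0.177/0.0009 = 5.9452e+05
Step 2: Re = 5.9452e+05 > 4000, so flow is turbulent.
Re = 5.9452e+05 (turbulent)


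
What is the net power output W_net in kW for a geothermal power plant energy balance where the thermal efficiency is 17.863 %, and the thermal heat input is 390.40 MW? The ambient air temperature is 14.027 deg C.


W_net = eta / 100 * Q_in
W_net = 17.863 / 100 * 390.40
W_net = 69.73715 MW
Convert: 69.73715 MW * 1000.0 = 69737 kW
W_net = 69737 kW


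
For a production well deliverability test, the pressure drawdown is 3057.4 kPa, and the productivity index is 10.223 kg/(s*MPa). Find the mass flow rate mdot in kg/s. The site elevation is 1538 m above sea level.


mdot = PI * dP / 1000
mdot = 10.223 * 3057.4 / 1000
mdot = 31.256 kg/s


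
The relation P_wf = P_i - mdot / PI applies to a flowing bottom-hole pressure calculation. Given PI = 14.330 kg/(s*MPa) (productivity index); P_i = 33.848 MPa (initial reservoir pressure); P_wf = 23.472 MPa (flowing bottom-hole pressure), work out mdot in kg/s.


mdot = (P_i - P_wf) * PI
mdot = (33.848 - 23.472) * 14.330
mdot = 148.69 kg/s


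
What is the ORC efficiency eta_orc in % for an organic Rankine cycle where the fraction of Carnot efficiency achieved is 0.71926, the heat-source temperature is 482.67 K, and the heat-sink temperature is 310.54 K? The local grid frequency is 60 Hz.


eta_orc = (1 - Tc/Th) * f * 100
eta_orc = (1 - 310.54/482.67) * 0.71926 * 100
eta_orc = 25.650 %


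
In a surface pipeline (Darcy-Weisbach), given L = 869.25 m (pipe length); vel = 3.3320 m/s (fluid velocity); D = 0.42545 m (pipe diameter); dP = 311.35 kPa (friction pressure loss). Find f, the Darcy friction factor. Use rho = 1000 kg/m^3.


f = dP*1000 / ((L/D)*(rho*vel^2/2))
f = 311.35*1000 / ((869.25/0.42545)*(1000*3.3320^2/2))
f = 0.027452


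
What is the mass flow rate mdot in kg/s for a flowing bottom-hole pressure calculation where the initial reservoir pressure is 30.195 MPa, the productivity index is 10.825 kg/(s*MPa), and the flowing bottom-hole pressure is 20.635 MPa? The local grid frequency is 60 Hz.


mdot = (P_i - P_wf) * PI
mdot = (30.195 - 20.635) * 10.825
mdot = 103.49 kg/s


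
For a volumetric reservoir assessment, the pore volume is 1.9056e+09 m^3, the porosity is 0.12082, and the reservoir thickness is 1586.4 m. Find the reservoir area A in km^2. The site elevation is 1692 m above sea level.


A = Vp / (1e6 * hr * phi)
A = 1.9056e+09 / (1e6 * 1586.4 * 0.12082)
A = 9.9421 km^2


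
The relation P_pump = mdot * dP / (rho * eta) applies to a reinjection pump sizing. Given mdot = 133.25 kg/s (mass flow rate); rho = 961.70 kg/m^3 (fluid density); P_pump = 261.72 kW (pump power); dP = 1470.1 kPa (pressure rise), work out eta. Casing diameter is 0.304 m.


eta = mdot * dP / (rho * P_pump)
eta = 133.25 * 1470.1 / (961.70 * 261.72)
eta = 0.77828


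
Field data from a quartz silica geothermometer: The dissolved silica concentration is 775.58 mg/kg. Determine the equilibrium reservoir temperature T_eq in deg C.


T_eq = 1309 / (5.19 - log10(SiO2)) - 273.15
T_eq = 1309 / (5.19 - log10(775.58)) - 273.15
T_eq = 295.89 deg C


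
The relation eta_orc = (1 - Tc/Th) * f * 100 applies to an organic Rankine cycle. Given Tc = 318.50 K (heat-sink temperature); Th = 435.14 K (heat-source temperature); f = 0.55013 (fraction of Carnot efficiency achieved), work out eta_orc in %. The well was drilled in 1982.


eta_orc = (1 - Tc/Th) * f * 100
eta_orc = (1 - 318.50/435.14) * 0.55013 * 100
eta_orc = 14.746 %


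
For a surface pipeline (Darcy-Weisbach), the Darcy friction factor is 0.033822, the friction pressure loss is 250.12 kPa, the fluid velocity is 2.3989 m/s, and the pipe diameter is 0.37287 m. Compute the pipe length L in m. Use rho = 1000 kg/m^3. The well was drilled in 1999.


L = dP*1000*D / (f*rho*vel^2/2)
L = 250.12*1000*0.37287 / (0.033822*1000*2.3989^2/2)
L = 958.32 m


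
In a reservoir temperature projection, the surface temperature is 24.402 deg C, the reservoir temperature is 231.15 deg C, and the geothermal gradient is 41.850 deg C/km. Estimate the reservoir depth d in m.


d = (T_res - T_surf) / grad * 1000
d = (231.15 - 24.402) / 41.850 * 1000
d = 4940.2 m


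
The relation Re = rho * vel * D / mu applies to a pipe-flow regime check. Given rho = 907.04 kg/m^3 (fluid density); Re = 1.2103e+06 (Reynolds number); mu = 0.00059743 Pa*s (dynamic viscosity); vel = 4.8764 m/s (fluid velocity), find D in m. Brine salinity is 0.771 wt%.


D = Re * mu / (rho * vel)
D = 1.2103e+06 * 0.00059743 / (907.04 * 4.8764)
D = 0.16348 m


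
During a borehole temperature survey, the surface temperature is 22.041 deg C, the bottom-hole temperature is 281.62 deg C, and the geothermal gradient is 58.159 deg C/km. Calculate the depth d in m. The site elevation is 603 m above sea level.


d = (T_d - T_surf) / grad * 1000
d = (281.62 - 22.041) / 58.159 * 1000
d = 4463.3 m


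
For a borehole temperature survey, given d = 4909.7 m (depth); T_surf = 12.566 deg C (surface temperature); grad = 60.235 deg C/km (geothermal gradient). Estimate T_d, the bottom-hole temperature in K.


T_d = T_surf + grad * d / 1000
T_d = 12.566 + 60.235 * 4909.7 / 1000
T_d = 308.3018 deg C
Convert to K: 308.3018 + 273.15 = 581.45 K
T_d = 581.45 K


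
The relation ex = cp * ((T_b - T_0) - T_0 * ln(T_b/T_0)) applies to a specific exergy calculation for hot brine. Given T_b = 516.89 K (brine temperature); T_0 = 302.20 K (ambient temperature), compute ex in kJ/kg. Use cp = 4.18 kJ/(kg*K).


ex = cp * ((T_b - T_0) - T_0 * ln(T_b/T_0))
ex = 4.18 * ((516.89 - 302.20) - 302.20 * ln(516.89/302.20))
ex = 219.40 kJ/kg


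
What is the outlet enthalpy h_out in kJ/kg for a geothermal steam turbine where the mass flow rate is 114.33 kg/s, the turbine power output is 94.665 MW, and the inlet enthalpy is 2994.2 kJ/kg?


h_out = h_in - P * 1000 / mdot
h_out = 2994.2 - 94.665 * 1000 / 114.33
h_out = 2166.2 kJ/kg


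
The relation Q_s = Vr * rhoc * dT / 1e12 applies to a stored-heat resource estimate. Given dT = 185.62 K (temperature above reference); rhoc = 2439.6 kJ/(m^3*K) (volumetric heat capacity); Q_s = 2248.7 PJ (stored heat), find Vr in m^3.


Vr = Q_s * 1e12 / (rhoc * dT)
Vr = 2248.7 * 1e12 / (2439.6 * 185.62)
Vr = 4.9658e+09 m^3


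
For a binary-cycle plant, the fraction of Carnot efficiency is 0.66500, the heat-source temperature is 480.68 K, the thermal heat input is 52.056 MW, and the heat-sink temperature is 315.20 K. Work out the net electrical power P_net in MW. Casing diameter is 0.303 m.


Step 1: eta = (1 - Tc/Th)*f = (1 - 315.2/480.68)*0.665 = 0.2289344
Step 2: P_net = eta * Q_in = 0.2289344 * 52.056 = 11.917 MW
P_net = 11.917 MW


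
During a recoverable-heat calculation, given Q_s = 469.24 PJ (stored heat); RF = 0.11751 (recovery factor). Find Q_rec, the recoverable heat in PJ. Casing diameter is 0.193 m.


Q_rec = Q_s * RF
Q_rec = 469.24 * 0.11751
Q_rec = 55.140 PJ


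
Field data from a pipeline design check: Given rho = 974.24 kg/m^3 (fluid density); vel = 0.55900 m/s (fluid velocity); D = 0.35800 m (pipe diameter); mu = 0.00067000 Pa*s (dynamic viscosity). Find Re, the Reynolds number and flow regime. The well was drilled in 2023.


Step 1: Re = rho*vel*D/mu = 974.24*0.559*0.358/0.00067 = 2.9100e+05
Step 2: Re = 2.9100e+05 > 4000, so flow is turbulent.
Re = 2.9100e+05 (turbulent)


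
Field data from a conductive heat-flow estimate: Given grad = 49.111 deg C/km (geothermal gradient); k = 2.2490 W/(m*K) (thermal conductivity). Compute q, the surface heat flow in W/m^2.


q = k * grad / 1000
q = 2.2490 * 49.111 / 1000
q = 0.11045 W/m^2


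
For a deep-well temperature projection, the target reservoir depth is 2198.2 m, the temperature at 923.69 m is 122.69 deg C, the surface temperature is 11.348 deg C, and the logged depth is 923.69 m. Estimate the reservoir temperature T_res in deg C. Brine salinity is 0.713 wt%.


Step 1: grad = (T_d1 - T_surf)/d1 * 1000 = (122.69 - 11.348)/923.69 * 1000 = 120.5404 deg C/km
Step 2: T_res = T_surf + grad*d2/1000 = 11.348 + 120.5404*2198.2/1000 = 276.32 deg C
T_res = 276.32 deg C


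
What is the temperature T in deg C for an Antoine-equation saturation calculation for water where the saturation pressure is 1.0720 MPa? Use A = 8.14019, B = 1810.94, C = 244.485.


T = B / (A - log10(P_sat * 760 / 0.101325)) - C
T = 1810.94 / (8.14019 - log10(1.0720 * 760 / 0.101325)) - 244.485
T = 183.14 deg C


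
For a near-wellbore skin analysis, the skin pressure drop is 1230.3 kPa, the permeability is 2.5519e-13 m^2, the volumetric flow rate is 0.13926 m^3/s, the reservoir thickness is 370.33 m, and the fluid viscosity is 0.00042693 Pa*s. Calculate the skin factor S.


S = dP_s * 1000 * 2*pi*k*hr / (q*mu)
S = 1230.3 * 1000 * 2*pi*2.5519e-13*370.33 / (0.13926*0.00042693)
S = 12.287


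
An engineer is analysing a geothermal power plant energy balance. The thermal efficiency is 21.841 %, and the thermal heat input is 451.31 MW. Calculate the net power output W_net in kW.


W_net = eta / 100 * Q_in
W_net = 21.841 / 100 * 451.31
W_net = 98.57062 MW
Convert: 98.57062 MW * 1000.0 = 98571 kW
W_net = 98571 kW


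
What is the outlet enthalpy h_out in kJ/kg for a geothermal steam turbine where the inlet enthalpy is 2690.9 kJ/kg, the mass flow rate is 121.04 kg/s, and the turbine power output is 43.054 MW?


h_out = h_in - P * 1000 / mdot
h_out = 2690.9 - 43.054 * 1000 / 121.04
h_out = 2335.2 kJ/kg


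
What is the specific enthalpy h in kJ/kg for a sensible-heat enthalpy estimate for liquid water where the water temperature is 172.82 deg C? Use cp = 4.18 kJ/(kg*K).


h = cp * T
h = 4.18 * 172.82
h = 722.39 kJ/kg


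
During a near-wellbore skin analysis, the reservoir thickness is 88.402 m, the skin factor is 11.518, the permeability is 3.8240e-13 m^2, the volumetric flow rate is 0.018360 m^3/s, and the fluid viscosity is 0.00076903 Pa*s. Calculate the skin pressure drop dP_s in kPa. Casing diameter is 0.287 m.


dP_s = S * q * mu / (2*pi*k*hr) / 1000
dP_s = 11.518 * 0.018360 * 0.00076903 / (2*pi*3.8240e-13*88.402) / 1000
dP_s = 765.66 kPa


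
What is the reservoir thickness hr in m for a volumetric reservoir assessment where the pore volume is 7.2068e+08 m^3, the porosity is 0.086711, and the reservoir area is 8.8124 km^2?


hr = Vp / (A * 1e6 * phi)
hr = 7.2068e+08 / (8.8124 * 1e6 * 0.086711)
hr = 943.14 m
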